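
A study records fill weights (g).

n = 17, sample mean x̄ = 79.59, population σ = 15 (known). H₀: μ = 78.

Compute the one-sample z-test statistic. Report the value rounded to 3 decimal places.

SE = σ/√n = 15/√17 = 3.6380
z = (x̄−μ₀)/SE = (79.59−78)/3.6380 = 0.4370

test statistic = 0.437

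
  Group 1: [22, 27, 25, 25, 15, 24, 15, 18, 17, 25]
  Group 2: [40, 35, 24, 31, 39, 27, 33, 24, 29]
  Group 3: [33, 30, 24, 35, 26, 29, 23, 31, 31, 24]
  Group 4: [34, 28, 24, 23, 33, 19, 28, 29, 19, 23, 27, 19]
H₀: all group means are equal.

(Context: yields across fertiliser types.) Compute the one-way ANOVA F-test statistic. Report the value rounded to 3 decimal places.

test statistic = 7.168

Group means [21.30, 31.33, 28.60, 25.50], grand mean 26.512
SSB = Σnᵢ(x̄ᵢ−x̄)² = 536.744; SSW = ΣΣ(x−x̄ᵢ)² = 923.500
MSB = 536.744/3 = 178.9146; MSW = 923.500/37 = 24.9595
F = MSB/MSW = 7.1682
df = (3, 37)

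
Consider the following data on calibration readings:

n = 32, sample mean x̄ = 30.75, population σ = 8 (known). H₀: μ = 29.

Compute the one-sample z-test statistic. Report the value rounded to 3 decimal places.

test statistic = 1.237

SE = σ/√n = 8/√32 = 1.4142
z = (x̄−μ₀)/SE = (30.75−29)/1.4142 = 1.2374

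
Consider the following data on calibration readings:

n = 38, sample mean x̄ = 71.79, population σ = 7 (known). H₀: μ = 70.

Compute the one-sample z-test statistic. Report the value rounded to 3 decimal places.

SE = σ/√n = 7/√38 = 1.1355
z = (x̄−μ₀)/SE = (71.79−70)/1.1355 = 1.5763

test statistic = 1.576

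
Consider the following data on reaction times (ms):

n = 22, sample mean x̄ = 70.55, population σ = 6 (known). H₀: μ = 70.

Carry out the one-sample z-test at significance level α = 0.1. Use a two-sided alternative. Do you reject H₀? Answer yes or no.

SE = σ/√n = 6/√22 = 1.2792
z = (x̄−μ₀)/SE = (70.55−70)/1.2792 = 0.4300
p-value (two-sided) = 0.66723
At α=0.1: p ≥ α → fail to reject H₀

reject H₀: no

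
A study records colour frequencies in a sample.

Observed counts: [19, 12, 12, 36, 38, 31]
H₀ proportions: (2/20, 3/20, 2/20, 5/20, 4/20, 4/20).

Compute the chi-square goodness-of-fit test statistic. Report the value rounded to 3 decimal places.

n = 148; E_i = n·p_i = [14.80, 22.20, 14.80, 37.00, 29.60, 29.60]
χ² = (19−14.80)²/14.80 + (12−22.20)²/22.20 + (12−14.80)²/14.80 + (36−37.00)²/37.00 + (38−29.60)²/29.60 + (31−29.60)²/29.60 = 8.8851
df = 5

test statistic = 8.885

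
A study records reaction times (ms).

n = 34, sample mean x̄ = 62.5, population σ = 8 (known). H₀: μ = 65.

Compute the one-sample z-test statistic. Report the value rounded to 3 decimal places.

SE = σ/√n = 8/√34 = 1.3720
z = (x̄−μ₀)/SE = (62.5−65)/1.3720 = -1.8222

test statistic = -1.822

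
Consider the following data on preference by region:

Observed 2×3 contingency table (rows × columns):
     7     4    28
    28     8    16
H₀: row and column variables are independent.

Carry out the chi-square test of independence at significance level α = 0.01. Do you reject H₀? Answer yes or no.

reject H₀: yes

Row totals [39, 52], col totals [35, 12, 44], n=91
χ² = (7−15.00)²/15.00 + (4−5.14)²/5.14 + (28−18.86)²/18.86 + (28−20.00)²/20.00 + (8−6.86)²/6.86 + (16−25.14)²/25.14 = 15.6687
df = 2
p-value (upper-tail) = 0.00040
At α=0.01: p < α → reject H₀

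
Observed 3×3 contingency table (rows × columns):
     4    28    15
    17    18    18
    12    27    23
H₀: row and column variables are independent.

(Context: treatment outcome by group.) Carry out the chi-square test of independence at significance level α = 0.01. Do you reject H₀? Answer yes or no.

Row totals [47, 53, 62], col totals [33, 73, 56], n=162
χ² = (4−9.57)²/9.57 + (28−21.18)²/21.18 + (15−16.25)²/16.25 + (17−10.80)²/10.80 + (18−23.88)²/23.88 + (18−18.32)²/18.32 + (12−12.63)²/12.63 + (27−27.94)²/27.94 + (23−21.43)²/21.43 = 10.7347
df = 4
p-value (upper-tail) = 0.02971
At α=0.01: p ≥ α → fail to reject H₀

reject H₀: no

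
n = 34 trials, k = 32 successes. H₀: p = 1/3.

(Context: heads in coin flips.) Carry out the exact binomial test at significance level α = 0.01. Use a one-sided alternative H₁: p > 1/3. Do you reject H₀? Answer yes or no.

reject H₀: yes

Exact binomial: n=34, k=32, p₀=1/3=0.3333
P(X≥32) from Σ C(n,i)·p₀^i·(1−p₀)^(n−i)
p-value (one-sided, H₁ greater) = 0.00000
At α=0.01: p < α → reject H₀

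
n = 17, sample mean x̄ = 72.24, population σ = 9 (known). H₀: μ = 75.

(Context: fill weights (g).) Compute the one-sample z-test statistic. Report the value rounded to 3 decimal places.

test statistic = -1.264

SE = σ/√n = 9/√17 = 2.1828
z = (x̄−μ₀)/SE = (72.24−75)/2.1828 = -1.2644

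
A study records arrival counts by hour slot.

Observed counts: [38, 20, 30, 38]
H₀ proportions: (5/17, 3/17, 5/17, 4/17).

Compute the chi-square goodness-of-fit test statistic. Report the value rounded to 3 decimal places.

n = 126; E_i = n·p_i = [37.06, 22.24, 37.06, 29.65]
χ² = (38−37.06)²/37.06 + (20−22.24)²/22.24 + (30−37.06)²/37.06 + (38−29.65)²/29.65 = 3.9466
df = 3

test statistic = 3.947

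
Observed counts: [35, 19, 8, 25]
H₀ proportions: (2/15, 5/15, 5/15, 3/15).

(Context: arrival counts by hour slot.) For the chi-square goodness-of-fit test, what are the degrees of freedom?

degrees of freedom = 3

df = k − 1 = 4 − 1 = 3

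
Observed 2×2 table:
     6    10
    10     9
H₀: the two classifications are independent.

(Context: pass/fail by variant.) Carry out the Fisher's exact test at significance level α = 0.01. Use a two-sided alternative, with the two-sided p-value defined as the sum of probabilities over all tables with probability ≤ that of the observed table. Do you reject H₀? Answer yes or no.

Margins: r₁=16, r₂=19, c₁=16, c₂=19, n=35
p_obs = C(16,6)·C(19,10)/C(35,16); sum pmf over tables with pmf ≤ p_obs
p-value (two-sided) = 0.50010
At α=0.01: p ≥ α → fail to reject H₀

reject H₀: no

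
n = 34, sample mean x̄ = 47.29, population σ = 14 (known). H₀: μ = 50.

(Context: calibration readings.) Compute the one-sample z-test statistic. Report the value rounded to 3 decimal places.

SE = σ/√n = 14/√34 = 2.4010
z = (x̄−μ₀)/SE = (47.29−50)/2.4010 = -1.1287

test statistic = -1.129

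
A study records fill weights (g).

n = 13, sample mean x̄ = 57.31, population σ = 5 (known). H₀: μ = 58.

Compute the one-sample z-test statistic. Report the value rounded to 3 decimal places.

test statistic = -0.498

SE = σ/√n = 5/√13 = 1.3868
z = (x̄−μ₀)/SE = (57.31−58)/1.3868 = -0.4976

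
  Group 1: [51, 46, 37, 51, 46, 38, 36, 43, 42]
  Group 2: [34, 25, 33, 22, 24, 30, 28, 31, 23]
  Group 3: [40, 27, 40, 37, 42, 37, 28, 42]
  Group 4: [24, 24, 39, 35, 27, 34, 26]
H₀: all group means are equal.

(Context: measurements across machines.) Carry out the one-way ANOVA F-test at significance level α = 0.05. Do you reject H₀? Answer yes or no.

Group means [43.33, 27.78, 36.62, 29.86], grand mean 34.606
SSB = Σnᵢ(x̄ᵢ−x̄)² = 1295.591; SSW = ΣΣ(x−x̄ᵢ)² = 882.288
MSB = 1295.591/3 = 431.8637; MSW = 882.288/29 = 30.4237
F = MSB/MSW = 14.1950
df = (3, 29)
p-value (upper-tail) = 0.00001
At α=0.05: p < α → reject H₀

reject H₀: yes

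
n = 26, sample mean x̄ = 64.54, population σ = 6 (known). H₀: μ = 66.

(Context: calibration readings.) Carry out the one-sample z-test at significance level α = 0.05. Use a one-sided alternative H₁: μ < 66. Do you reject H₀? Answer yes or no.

SE = σ/√n = 6/√26 = 1.1767
z = (x̄−μ₀)/SE = (64.54−66)/1.1767 = -1.2408
p-value (one-sided, H₁ less) = 0.10735
At α=0.05: p ≥ α → fail to reject H₀

reject H₀: no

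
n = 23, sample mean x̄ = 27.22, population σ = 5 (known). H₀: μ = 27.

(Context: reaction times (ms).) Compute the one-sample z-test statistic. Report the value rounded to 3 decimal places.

test statistic = 0.211

SE = σ/√n = 5/√23 = 1.0426
z = (x̄−μ₀)/SE = (27.22−27)/1.0426 = 0.2110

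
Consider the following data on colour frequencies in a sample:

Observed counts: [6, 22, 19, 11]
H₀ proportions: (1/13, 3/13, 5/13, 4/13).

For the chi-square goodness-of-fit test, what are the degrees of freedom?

df = k − 1 = 4 − 1 = 3

degrees of freedom = 3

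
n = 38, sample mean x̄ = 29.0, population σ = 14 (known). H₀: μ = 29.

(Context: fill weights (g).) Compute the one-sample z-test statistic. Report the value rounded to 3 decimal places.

test statistic = 0.000

SE = σ/√n = 14/√38 = 2.2711
z = (x̄−μ₀)/SE = (29.0−29)/2.2711 = 0.0000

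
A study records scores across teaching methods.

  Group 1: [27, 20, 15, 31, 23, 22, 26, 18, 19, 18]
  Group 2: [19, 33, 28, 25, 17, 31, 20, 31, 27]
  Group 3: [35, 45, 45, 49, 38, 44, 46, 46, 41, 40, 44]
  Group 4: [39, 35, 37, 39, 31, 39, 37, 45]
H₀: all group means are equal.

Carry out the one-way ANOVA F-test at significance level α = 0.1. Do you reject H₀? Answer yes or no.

Group means [21.90, 25.67, 43.00, 37.75], grand mean 32.237
SSB = Σnᵢ(x̄ᵢ−x̄)² = 2974.468; SSW = ΣΣ(x−x̄ᵢ)² = 764.400
MSB = 2974.468/3 = 991.4895; MSW = 764.400/34 = 22.4824
F = MSB/MSW = 44.1008
df = (3, 34)
p-value (upper-tail) = 0.00000
At α=0.1: p < α → reject H₀

reject H₀: yes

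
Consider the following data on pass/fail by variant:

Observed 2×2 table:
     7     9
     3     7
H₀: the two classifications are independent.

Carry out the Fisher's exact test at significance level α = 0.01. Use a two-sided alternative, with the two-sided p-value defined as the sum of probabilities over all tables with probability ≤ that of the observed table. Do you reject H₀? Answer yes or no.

Margins: r₁=16, r₂=10, c₁=10, c₂=16, n=26
p_obs = C(16,7)·C(10,3)/C(26,10); sum pmf over tables with pmf ≤ p_obs
p-value (two-sided) = 0.68340
At α=0.01: p ≥ α → fail to reject H₀

reject H₀: no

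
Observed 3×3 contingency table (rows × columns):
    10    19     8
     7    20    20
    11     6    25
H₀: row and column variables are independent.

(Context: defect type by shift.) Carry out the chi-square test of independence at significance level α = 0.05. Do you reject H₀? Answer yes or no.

Row totals [37, 47, 42], col totals [28, 45, 53], n=126
χ² = (10−8.22)²/8.22 + (19−13.21)²/13.21 + (8−15.56)²/15.56 + (7−10.44)²/10.44 + (20−16.79)²/16.79 + (20−19.77)²/19.77 + (11−9.33)²/9.33 + (6−15.00)²/15.00 + (25−17.67)²/17.67 = 17.0890
df = 4
p-value (upper-tail) = 0.00186
At α=0.05: p < α → reject H₀

reject H₀: yes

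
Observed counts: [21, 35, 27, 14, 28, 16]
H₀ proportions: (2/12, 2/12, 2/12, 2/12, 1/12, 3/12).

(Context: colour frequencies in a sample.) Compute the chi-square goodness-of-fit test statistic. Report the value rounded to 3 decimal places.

n = 141; E_i = n·p_i = [23.50, 23.50, 23.50, 23.50, 11.75, 35.25]
χ² = (21−23.50)²/23.50 + (35−23.50)²/23.50 + (27−23.50)²/23.50 + (14−23.50)²/23.50 + (28−11.75)²/11.75 + (16−35.25)²/35.25 = 43.2411
df = 5

test statistic = 43.241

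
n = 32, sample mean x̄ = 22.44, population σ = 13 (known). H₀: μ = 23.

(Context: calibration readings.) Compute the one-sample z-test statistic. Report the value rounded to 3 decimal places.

SE = σ/√n = 13/√32 = 2.2981
z = (x̄−μ₀)/SE = (22.44−23)/2.2981 = -0.2437

test statistic = -0.244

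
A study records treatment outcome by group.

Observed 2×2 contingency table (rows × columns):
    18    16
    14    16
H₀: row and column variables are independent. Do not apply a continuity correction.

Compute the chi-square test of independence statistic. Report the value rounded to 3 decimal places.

test statistic = 0.251

Row totals [34, 30], col totals [32, 32], n=64
χ² = (18−17.00)²/17.00 + (16−17.00)²/17.00 + (14−15.00)²/15.00 + (16−15.00)²/15.00 = 0.2510
df = 1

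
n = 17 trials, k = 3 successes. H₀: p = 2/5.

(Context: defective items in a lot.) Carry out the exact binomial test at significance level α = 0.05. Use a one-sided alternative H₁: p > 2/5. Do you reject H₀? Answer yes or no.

Exact binomial: n=17, k=3, p₀=2/5=0.4000
P(X≥3) from Σ C(n,i)·p₀^i·(1−p₀)^(n−i)
p-value (one-sided, H₁ greater) = 0.98768
At α=0.05: p ≥ α → fail to reject H₀

reject H₀: no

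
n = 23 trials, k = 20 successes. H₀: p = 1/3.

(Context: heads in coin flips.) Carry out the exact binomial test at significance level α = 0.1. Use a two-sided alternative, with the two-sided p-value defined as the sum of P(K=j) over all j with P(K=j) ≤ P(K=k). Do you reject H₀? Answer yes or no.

reject H₀: yes

Exact binomial: n=23, k=20, p₀=1/3=0.3333
P(X=j) = C(n,j)·p₀^j·(1−p₀)^(n−j); p = Σ P(X=j) over j with P(X=j) ≤ P(X=20)
p-value (two-sided) = 0.00000
At α=0.1: p < α → reject H₀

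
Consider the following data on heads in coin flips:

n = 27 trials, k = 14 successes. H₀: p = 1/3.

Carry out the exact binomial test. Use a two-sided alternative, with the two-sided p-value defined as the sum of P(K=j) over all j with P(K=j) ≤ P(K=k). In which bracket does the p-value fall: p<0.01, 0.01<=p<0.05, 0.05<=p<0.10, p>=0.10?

Exact binomial: n=27, k=14, p₀=1/3=0.3333
P(X=j) = C(n,j)·p₀^j·(1−p₀)^(n−j); p = Σ P(X=j) over j with P(X=j) ≤ P(X=14)
p-value (two-sided) = 0.06347
→ bracket: 0.05<=p<0.10

p-value bracket: 0.05<=p<0.10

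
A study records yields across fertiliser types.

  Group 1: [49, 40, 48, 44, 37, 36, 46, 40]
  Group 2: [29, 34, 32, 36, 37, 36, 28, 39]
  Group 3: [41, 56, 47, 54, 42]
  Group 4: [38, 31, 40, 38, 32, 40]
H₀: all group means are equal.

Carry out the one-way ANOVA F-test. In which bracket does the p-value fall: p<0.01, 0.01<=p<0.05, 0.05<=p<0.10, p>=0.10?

p-value bracket: p<0.01

Group means [42.50, 33.88, 48.00, 36.50], grand mean 39.630
SSB = Σnᵢ(x̄ᵢ−x̄)² = 739.921; SSW = ΣΣ(x−x̄ᵢ)² = 544.375
MSB = 739.921/3 = 246.6404; MSW = 544.375/23 = 23.6685
F = MSB/MSW = 10.4206
df = (3, 23)
p-value (upper-tail) = 0.00016
→ bracket: p<0.01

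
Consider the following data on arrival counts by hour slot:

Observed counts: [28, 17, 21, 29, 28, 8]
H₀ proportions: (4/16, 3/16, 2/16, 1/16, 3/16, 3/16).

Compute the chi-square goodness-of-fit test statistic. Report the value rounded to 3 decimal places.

test statistic = 68.878

n = 131; E_i = n·p_i = [32.75, 24.56, 16.38, 8.19, 24.56, 24.56]
χ² = (28−32.75)²/32.75 + (17−24.56)²/24.56 + (21−16.38)²/16.38 + (29−8.19)²/8.19 + (28−24.56)²/24.56 + (8−24.56)²/24.56 = 68.8779
df = 5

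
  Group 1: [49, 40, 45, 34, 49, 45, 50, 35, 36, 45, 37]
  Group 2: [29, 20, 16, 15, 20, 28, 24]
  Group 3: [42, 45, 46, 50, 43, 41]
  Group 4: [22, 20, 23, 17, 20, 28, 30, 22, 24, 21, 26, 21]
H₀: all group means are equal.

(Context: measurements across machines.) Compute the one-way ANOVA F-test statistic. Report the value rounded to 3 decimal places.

Group means [42.27, 21.71, 44.50, 22.83], grand mean 32.167
SSB = Σnᵢ(x̄ᵢ−x̄)² = 3846.223; SSW = ΣΣ(x−x̄ᵢ)² = 748.777
MSB = 3846.223/3 = 1282.0743; MSW = 748.777/32 = 23.3993
F = MSB/MSW = 54.7912
df = (3, 32)

test statistic = 54.791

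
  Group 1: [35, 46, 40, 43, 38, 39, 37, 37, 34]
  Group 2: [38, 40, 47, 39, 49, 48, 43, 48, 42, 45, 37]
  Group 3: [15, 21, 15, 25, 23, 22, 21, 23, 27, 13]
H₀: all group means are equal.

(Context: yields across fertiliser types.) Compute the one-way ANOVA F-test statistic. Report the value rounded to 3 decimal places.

test statistic = 79.844

Group means [38.78, 43.27, 20.50], grand mean 34.333
SSB = Σnᵢ(x̄ᵢ−x̄)² = 2970.429; SSW = ΣΣ(x−x̄ᵢ)² = 502.237
MSB = 2970.429/2 = 1485.2146; MSW = 502.237/27 = 18.6014
F = MSB/MSW = 79.8443
df = (2, 27)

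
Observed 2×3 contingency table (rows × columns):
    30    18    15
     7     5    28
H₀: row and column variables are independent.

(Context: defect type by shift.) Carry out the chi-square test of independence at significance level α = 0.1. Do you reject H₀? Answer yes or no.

reject H₀: yes

Row totals [63, 40], col totals [37, 23, 43], n=103
χ² = (30−22.63)²/22.63 + (18−14.07)²/14.07 + (15−26.30)²/26.30 + (7−14.37)²/14.37 + (5−8.93)²/8.93 + (28−16.70)²/16.70 = 21.5121
df = 2
p-value (upper-tail) = 0.00002
At α=0.1: p < α → reject H₀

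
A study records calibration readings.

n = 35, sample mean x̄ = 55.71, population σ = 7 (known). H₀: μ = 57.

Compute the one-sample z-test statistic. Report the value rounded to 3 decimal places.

test statistic = -1.090

SE = σ/√n = 7/√35 = 1.1832
z = (x̄−μ₀)/SE = (55.71−57)/1.1832 = -1.0902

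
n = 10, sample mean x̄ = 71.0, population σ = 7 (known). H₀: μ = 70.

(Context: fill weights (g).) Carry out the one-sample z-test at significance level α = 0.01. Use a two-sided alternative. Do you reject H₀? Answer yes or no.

SE = σ/√n = 7/√10 = 2.2136
z = (x̄−μ₀)/SE = (71.0−70)/2.2136 = 0.4518
p-value (two-sided) = 0.65145
At α=0.01: p ≥ α → fail to reject H₀

reject H₀: no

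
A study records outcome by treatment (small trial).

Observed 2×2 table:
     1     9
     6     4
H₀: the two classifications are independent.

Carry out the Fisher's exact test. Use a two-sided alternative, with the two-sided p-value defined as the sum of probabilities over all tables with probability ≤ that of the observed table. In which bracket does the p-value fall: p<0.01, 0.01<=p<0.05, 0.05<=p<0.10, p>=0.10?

p-value bracket: 0.05<=p<0.10

Margins: r₁=10, r₂=10, c₁=7, c₂=13, n=20
p_obs = C(10,1)·C(10,6)/C(20,7); sum pmf over tables with pmf ≤ p_obs
p-value (two-sided) = 0.05728
→ bracket: 0.05<=p<0.10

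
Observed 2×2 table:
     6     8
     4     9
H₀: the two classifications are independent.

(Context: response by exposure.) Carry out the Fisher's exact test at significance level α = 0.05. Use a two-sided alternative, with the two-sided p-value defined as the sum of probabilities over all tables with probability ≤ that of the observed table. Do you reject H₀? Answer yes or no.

reject H₀: no

Margins: r₁=14, r₂=13, c₁=10, c₂=17, n=27
p_obs = C(14,6)·C(13,4)/C(27,10); sum pmf over tables with pmf ≤ p_obs
p-value (two-sided) = 0.69458
At α=0.05: p ≥ α → fail to reject H₀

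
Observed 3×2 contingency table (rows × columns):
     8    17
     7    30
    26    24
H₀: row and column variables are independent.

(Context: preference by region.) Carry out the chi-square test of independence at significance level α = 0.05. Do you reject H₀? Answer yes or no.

Row totals [25, 37, 50], col totals [41, 71], n=112
χ² = (8−9.15)²/9.15 + (17−15.85)²/15.85 + (7−13.54)²/13.54 + (30−23.46)²/23.46 + (26−18.30)²/18.30 + (24−31.70)²/31.70 = 10.3222
df = 2
p-value (upper-tail) = 0.00574
At α=0.05: p < α → reject H₀

reject H₀: yes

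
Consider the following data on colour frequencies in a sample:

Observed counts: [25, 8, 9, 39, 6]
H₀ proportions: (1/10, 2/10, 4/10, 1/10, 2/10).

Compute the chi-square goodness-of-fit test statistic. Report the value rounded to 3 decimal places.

n = 87; E_i = n·p_i = [8.70, 17.40, 34.80, 8.70, 17.40]
χ² = (25−8.70)²/8.70 + (8−17.40)²/17.40 + (9−34.80)²/34.80 + (39−8.70)²/8.70 + (6−17.40)²/17.40 = 167.7414
df = 4

test statistic = 167.741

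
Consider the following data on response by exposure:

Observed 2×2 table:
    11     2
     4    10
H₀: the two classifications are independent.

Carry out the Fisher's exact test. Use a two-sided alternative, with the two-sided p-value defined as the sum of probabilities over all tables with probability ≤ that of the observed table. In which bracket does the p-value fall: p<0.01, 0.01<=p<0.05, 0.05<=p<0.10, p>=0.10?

Margins: r₁=13, r₂=14, c₁=15, c₂=12, n=27
p_obs = C(13,11)·C(14,4)/C(27,15); sum pmf over tables with pmf ≤ p_obs
p-value (two-sided) = 0.00633
→ bracket: p<0.01

p-value bracket: p<0.01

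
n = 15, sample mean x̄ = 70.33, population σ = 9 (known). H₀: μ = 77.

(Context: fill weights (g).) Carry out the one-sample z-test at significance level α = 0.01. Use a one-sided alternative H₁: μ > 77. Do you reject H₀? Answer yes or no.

SE = σ/√n = 9/√15 = 2.3238
z = (x̄−μ₀)/SE = (70.33−77)/2.3238 = -2.8703
p-value (one-sided, H₁ greater) = 0.99795
At α=0.01: p ≥ α → fail to reject H₀

reject H₀: no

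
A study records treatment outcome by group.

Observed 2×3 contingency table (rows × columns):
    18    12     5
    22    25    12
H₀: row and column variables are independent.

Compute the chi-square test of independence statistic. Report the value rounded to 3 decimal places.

test statistic = 1.842

Row totals [35, 59], col totals [40, 37, 17], n=94
χ² = (18−14.89)²/14.89 + (12−13.78)²/13.78 + (5−6.33)²/6.33 + (22−25.11)²/25.11 + (25−23.22)²/23.22 + (12−10.67)²/10.67 = 1.8424
df = 2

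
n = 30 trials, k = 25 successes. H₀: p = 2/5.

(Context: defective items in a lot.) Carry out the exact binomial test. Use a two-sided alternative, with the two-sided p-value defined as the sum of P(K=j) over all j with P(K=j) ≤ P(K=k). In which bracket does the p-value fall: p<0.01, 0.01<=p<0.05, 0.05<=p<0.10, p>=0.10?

Exact binomial: n=30, k=25, p₀=2/5=0.4000
P(X=j) = C(n,j)·p₀^j·(1−p₀)^(n−j); p = Σ P(X=j) over j with P(X=j) ≤ P(X=25)
p-value (two-sided) = 0.00000
→ bracket: p<0.01

p-value bracket: p<0.01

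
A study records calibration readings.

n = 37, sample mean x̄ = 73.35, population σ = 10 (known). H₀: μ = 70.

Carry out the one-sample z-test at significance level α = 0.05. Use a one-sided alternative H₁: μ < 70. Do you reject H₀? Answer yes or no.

reject H₀: no

SE = σ/√n = 10/√37 = 1.6440
z = (x̄−μ₀)/SE = (73.35−70)/1.6440 = 2.0377
p-value (one-sided, H₁ less) = 0.97921
At α=0.05: p ≥ α → fail to reject H₀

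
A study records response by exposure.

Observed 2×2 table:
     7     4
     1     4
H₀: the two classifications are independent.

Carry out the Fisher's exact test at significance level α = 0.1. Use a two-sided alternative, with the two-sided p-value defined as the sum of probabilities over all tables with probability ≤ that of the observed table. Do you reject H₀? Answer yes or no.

reject H₀: no

Margins: r₁=11, r₂=5, c₁=8, c₂=8, n=16
p_obs = C(11,7)·C(5,1)/C(16,8); sum pmf over tables with pmf ≤ p_obs
p-value (two-sided) = 0.28205
At α=0.1: p ≥ α → fail to reject H₀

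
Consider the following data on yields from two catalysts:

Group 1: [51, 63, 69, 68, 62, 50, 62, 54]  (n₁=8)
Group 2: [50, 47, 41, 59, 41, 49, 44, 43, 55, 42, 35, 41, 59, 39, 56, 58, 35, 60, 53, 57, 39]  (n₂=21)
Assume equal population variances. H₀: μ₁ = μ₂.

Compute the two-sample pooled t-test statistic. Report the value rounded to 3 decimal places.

x̄₁=59.875, s₁=7.357, n₁=8
x̄₂=47.762, s₂=8.467, n₂=21
s_p² = [7·7.357² + 20·8.467²]/27 = 67.1365
SE = √(s_p²·(1/8+1/21)) = 3.4043
t = (59.875−47.762)/3.4043 = 3.5582
df = 27

test statistic = 3.558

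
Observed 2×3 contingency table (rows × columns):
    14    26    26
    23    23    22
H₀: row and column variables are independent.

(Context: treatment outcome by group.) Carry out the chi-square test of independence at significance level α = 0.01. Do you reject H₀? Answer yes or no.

reject H₀: no

Row totals [66, 68], col totals [37, 49, 48], n=134
χ² = (14−18.22)²/18.22 + (26−24.13)²/24.13 + (26−23.64)²/23.64 + (23−18.78)²/18.78 + (23−24.87)²/24.87 + (22−24.36)²/24.36 = 2.6769
df = 2
p-value (upper-tail) = 0.26225
At α=0.01: p ≥ α → fail to reject H₀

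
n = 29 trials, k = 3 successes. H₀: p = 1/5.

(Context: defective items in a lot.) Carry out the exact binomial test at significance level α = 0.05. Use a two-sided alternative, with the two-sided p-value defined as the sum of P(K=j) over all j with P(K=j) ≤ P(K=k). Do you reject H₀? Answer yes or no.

Exact binomial: n=29, k=3, p₀=1/5=0.2000
P(X=j) = C(n,j)·p₀^j·(1−p₀)^(n−j); p = Σ P(X=j) over j with P(X=j) ≤ P(X=3)
p-value (two-sided) = 0.24876
At α=0.05: p ≥ α → fail to reject H₀

reject H₀: no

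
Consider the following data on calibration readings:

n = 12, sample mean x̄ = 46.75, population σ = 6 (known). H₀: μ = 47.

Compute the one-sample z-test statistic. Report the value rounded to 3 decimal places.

test statistic = -0.144

SE = σ/√n = 6/√12 = 1.7321
z = (x̄−μ₀)/SE = (46.75−47)/1.7321 = -0.1443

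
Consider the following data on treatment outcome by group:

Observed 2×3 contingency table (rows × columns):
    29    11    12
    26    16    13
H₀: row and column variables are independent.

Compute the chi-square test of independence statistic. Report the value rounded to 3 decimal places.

Row totals [52, 55], col totals [55, 27, 25], n=107
χ² = (29−26.73)²/26.73 + (11−13.12)²/13.12 + (12−12.15)²/12.15 + (26−28.27)²/28.27 + (16−13.88)²/13.88 + (13−12.85)²/12.85 = 1.0463
df = 2

test statistic = 1.046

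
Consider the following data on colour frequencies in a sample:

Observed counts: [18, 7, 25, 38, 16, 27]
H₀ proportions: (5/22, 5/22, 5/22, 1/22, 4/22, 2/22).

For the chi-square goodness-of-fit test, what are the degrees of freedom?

degrees of freedom = 5

df = k − 1 = 6 − 1 = 5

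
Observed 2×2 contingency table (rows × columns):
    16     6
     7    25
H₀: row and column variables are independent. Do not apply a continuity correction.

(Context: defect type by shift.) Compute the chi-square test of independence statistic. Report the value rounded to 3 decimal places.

Row totals [22, 32], col totals [23, 31], n=54
χ² = (16−9.37)²/9.37 + (6−12.63)²/12.63 + (7−13.63)²/13.63 + (25−18.37)²/18.37 = 13.7879
df = 1

test statistic = 13.788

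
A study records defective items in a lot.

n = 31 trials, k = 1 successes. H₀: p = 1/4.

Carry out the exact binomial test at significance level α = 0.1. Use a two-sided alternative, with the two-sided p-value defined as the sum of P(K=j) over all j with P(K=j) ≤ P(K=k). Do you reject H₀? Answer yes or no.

reject H₀: yes

Exact binomial: n=31, k=1, p₀=1/4=0.2500
P(X=j) = C(n,j)·p₀^j·(1−p₀)^(n−j); p = Σ P(X=j) over j with P(X=j) ≤ P(X=1)
p-value (two-sided) = 0.00282
At α=0.1: p < α → reject H₀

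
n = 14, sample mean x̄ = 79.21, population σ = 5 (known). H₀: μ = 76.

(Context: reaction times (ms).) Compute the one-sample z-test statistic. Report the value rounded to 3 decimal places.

test statistic = 2.402

SE = σ/√n = 5/√14 = 1.3363
z = (x̄−μ₀)/SE = (79.21−76)/1.3363 = 2.4021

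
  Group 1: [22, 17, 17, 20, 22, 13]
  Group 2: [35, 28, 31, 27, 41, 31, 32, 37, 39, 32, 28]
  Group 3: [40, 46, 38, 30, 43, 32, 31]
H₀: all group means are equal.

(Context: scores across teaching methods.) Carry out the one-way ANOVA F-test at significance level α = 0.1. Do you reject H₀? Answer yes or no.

reject H₀: yes

Group means [18.50, 32.82, 37.14], grand mean 30.500
SSB = Σnᵢ(x̄ᵢ−x̄)² = 1232.006; SSW = ΣΣ(x−x̄ᵢ)² = 513.994
MSB = 1232.006/2 = 616.0032; MSW = 513.994/21 = 24.4759
F = MSB/MSW = 25.1678
df = (2, 21)
p-value (upper-tail) = 0.00000
At α=0.1: p < α → reject H₀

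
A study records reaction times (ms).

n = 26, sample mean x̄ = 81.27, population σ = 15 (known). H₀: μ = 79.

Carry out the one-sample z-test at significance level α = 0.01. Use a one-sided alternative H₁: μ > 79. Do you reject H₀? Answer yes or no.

SE = σ/√n = 15/√26 = 2.9417
z = (x̄−μ₀)/SE = (81.27−79)/2.9417 = 0.7717
p-value (one-sided, H₁ greater) = 0.22016
At α=0.01: p ≥ α → fail to reject H₀

reject H₀: no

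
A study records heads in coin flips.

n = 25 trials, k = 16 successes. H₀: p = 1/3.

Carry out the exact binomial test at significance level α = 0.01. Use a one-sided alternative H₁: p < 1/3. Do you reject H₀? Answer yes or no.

reject H₀: no

Exact binomial: n=25, k=16, p₀=1/3=0.3333
P(X≤16) from Σ C(n,i)·p₀^i·(1−p₀)^(n−i)
p-value (one-sided, H₁ less) = 0.99958
At α=0.01: p ≥ α → fail to reject H₀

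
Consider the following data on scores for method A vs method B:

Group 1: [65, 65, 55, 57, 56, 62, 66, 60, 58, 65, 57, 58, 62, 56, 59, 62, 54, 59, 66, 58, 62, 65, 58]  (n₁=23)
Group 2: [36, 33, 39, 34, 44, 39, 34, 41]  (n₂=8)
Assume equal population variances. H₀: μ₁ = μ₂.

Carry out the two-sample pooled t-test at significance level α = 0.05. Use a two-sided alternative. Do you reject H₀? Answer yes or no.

x̄₁=60.217, s₁=3.789, n₁=23
x̄₂=37.500, s₂=3.891, n₂=8
s_p² = [22·3.789² + 7·3.891²]/29 = 14.5487
SE = √(s_p²·(1/23+1/8)) = 1.5656
t = (60.217−37.500)/1.5656 = 14.5102
df = 29
p-value (two-sided) = 0.00000
At α=0.05: p < α → reject H₀

reject H₀: yes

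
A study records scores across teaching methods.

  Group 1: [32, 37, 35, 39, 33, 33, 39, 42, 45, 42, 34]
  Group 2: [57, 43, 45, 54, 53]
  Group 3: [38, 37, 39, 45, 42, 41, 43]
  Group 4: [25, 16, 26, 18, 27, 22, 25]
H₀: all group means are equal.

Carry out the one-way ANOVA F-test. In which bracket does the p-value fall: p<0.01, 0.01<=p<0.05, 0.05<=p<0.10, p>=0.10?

Group means [37.36, 50.40, 40.71, 22.71], grand mean 36.900
SSB = Σnᵢ(x̄ᵢ−x̄)² = 2424.097; SSW = ΣΣ(x−x̄ᵢ)² = 494.603
MSB = 2424.097/3 = 808.0325; MSW = 494.603/26 = 19.0232
F = MSB/MSW = 42.4762
df = (3, 26)
p-value (upper-tail) = 0.00000
→ bracket: p<0.01

p-value bracket: p<0.01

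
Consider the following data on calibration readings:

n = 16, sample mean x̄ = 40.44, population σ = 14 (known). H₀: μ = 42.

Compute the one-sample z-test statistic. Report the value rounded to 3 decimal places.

SE = σ/√n = 14/√16 = 3.5000
z = (x̄−μ₀)/SE = (40.44−42)/3.5000 = -0.4457

test statistic = -0.446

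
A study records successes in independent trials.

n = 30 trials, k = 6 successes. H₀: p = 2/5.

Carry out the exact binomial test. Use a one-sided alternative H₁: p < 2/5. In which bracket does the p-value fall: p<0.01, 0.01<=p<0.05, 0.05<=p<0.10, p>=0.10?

p-value bracket: 0.01<=p<0.05

Exact binomial: n=30, k=6, p₀=2/5=0.4000
P(X≤6) from Σ C(n,i)·p₀^i·(1−p₀)^(n−i)
p-value (one-sided, H₁ less) = 0.01718
→ bracket: 0.01<=p<0.05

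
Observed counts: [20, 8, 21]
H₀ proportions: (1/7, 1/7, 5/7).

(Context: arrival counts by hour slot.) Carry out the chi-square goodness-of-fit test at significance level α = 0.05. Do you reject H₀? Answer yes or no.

n = 49; E_i = n·p_i = [7.00, 7.00, 35.00]
χ² = (20−7.00)²/7.00 + (8−7.00)²/7.00 + (21−35.00)²/35.00 = 29.8857
df = 2
p-value (upper-tail) = 0.00000
At α=0.05: p < α → reject H₀

reject H₀: yes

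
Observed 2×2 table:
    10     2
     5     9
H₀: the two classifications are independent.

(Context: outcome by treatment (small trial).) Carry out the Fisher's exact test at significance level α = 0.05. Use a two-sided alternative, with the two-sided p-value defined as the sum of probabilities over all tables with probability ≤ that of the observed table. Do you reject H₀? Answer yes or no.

reject H₀: yes

Margins: r₁=12, r₂=14, c₁=15, c₂=11, n=26
p_obs = C(12,10)·C(14,5)/C(26,15); sum pmf over tables with pmf ≤ p_obs
p-value (two-sided) = 0.02142
At α=0.05: p < α → reject H₀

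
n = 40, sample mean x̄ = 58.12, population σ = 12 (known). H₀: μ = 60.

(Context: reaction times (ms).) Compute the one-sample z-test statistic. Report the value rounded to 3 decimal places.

SE = σ/√n = 12/√40 = 1.8974
z = (x̄−μ₀)/SE = (58.12−60)/1.8974 = -0.9908

test statistic = -0.991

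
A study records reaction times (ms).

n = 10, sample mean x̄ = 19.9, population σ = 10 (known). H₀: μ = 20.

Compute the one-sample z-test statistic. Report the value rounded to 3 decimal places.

SE = σ/√n = 10/√10 = 3.1623
z = (x̄−μ₀)/SE = (19.9−20)/3.1623 = -0.0316

test statistic = -0.032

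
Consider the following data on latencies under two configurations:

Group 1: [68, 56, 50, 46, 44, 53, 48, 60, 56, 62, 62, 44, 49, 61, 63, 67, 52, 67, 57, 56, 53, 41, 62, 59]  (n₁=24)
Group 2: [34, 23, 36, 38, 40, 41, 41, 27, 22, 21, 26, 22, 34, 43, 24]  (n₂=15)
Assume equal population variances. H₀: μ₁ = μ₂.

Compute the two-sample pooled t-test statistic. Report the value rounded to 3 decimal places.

test statistic = 9.291

x̄₁=55.667, s₁=7.767, n₁=24
x̄₂=31.467, s₂=8.149, n₂=15
s_p² = [23·7.767² + 14·8.149²]/37 = 62.6234
SE = √(s_p²·(1/24+1/15)) = 2.6047
t = (55.667−31.467)/2.6047 = 9.2911
df = 37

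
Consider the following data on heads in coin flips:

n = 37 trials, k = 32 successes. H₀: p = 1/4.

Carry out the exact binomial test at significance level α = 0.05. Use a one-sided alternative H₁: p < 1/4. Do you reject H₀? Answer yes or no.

reject H₀: no

Exact binomial: n=37, k=32, p₀=1/4=0.2500
P(X≤32) from Σ C(n,i)·p₀^i·(1−p₀)^(n−i)
p-value (one-sided, H₁ less) = 1.00000
At α=0.05: p ≥ α → fail to reject H₀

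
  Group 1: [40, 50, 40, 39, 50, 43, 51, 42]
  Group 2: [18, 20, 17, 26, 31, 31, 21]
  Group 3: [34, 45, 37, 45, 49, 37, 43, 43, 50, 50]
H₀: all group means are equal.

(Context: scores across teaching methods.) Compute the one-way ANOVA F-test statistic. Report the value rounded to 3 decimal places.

test statistic = 33.563

Group means [44.38, 23.43, 43.30], grand mean 38.080
SSB = Σnᵢ(x̄ᵢ−x̄)² = 2092.151; SSW = ΣΣ(x−x̄ᵢ)² = 685.689
MSB = 2092.151/2 = 1046.0754; MSW = 685.689/22 = 31.1677
F = MSB/MSW = 33.5628
df = (2, 22)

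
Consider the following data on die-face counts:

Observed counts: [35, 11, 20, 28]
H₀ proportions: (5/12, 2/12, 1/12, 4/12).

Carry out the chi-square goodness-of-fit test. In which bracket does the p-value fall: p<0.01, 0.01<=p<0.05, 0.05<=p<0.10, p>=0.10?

p-value bracket: p<0.01

n = 94; E_i = n·p_i = [39.17, 15.67, 7.83, 31.33]
χ² = (35−39.17)²/39.17 + (11−15.67)²/15.67 + (20−7.83)²/7.83 + (28−31.33)²/31.33 = 21.0851
df = 3
p-value (upper-tail) = 0.00010
→ bracket: p<0.01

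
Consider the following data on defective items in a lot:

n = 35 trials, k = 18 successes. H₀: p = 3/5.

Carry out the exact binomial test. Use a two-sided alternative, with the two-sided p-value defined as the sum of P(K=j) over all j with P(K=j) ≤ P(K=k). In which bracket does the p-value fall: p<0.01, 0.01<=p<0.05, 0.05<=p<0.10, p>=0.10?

Exact binomial: n=35, k=18, p₀=3/5=0.6000
P(X=j) = C(n,j)·p₀^j·(1−p₀)^(n−j); p = Σ P(X=j) over j with P(X=j) ≤ P(X=18)
p-value (two-sided) = 0.30574
→ bracket: p>=0.10

p-value bracket: p>=0.10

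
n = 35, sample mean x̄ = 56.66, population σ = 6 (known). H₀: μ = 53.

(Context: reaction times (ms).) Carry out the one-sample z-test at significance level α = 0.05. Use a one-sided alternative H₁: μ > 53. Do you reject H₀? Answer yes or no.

reject H₀: yes

SE = σ/√n = 6/√35 = 1.0142
z = (x̄−μ₀)/SE = (56.66−53)/1.0142 = 3.6088
p-value (one-sided, H₁ greater) = 0.00015
At α=0.05: p < α → reject H₀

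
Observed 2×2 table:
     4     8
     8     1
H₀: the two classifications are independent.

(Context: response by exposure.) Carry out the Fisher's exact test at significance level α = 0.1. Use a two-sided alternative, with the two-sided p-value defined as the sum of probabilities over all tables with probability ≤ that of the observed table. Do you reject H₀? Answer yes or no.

Margins: r₁=12, r₂=9, c₁=12, c₂=9, n=21
p_obs = C(12,4)·C(9,8)/C(21,12); sum pmf over tables with pmf ≤ p_obs
p-value (two-sided) = 0.02436
At α=0.1: p < α → reject H₀

reject H₀: yes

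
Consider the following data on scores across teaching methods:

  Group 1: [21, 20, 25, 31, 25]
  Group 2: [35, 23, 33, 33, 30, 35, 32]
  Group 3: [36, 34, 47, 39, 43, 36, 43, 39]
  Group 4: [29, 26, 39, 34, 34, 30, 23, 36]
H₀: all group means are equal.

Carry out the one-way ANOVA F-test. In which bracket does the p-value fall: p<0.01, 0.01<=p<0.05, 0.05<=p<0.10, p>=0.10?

p-value bracket: p<0.01

Group means [24.40, 31.57, 39.62, 31.38], grand mean 32.536
SSB = Σnᵢ(x̄ᵢ−x̄)² = 750.300; SSW = ΣΣ(x−x̄ᵢ)² = 514.664
MSB = 750.300/3 = 250.1000; MSW = 514.664/24 = 21.4443
F = MSB/MSW = 11.6627
df = (3, 24)
p-value (upper-tail) = 0.00007
→ bracket: p<0.01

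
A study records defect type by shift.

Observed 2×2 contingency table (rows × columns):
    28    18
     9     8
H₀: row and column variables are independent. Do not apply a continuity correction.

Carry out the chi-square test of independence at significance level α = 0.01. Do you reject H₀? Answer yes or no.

reject H₀: no

Row totals [46, 17], col totals [37, 26], n=63
χ² = (28−27.02)²/27.02 + (18−18.98)²/18.98 + (9−9.98)²/9.98 + (8−7.02)²/7.02 = 0.3219
df = 1
p-value (upper-tail) = 0.57046
At α=0.01: p ≥ α → fail to reject H₀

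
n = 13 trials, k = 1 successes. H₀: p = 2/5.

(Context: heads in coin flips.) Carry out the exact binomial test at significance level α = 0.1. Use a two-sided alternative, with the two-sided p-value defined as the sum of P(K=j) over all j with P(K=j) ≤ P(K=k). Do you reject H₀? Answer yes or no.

reject H₀: yes

Exact binomial: n=13, k=1, p₀=2/5=0.4000
P(X=j) = C(n,j)·p₀^j·(1−p₀)^(n−j); p = Σ P(X=j) over j with P(X=j) ≤ P(X=1)
p-value (two-sided) = 0.02042
At α=0.1: p < α → reject H₀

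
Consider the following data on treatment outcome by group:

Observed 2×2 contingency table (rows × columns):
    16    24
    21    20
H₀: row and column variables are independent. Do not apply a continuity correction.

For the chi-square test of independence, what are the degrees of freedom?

df = (r−1)(c−1) = (2−1)·(2−1) = 1

degrees of freedom = 1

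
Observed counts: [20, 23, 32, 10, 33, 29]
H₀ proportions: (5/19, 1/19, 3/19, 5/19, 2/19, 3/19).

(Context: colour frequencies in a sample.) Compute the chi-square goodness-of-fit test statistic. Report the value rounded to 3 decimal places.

test statistic = 85.028

n = 147; E_i = n·p_i = [38.68, 7.74, 23.21, 38.68, 15.47, 23.21]
χ² = (20−38.68)²/38.68 + (23−7.74)²/7.74 + (32−23.21)²/23.21 + (10−38.68)²/38.68 + (33−15.47)²/15.47 + (29−23.21)²/23.21 = 85.0283
df = 5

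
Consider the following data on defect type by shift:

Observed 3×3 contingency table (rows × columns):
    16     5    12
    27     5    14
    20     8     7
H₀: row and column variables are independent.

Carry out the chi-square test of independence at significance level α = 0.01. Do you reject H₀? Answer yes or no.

reject H₀: no

Row totals [33, 46, 35], col totals [63, 18, 33], n=114
χ² = (16−18.24)²/18.24 + (5−5.21)²/5.21 + (12−9.55)²/9.55 + (27−25.42)²/25.42 + (5−7.26)²/7.26 + (14−13.32)²/13.32 + (20−19.34)²/19.34 + (8−5.53)²/5.53 + (7−10.13)²/10.13 = 3.8459
df = 4
p-value (upper-tail) = 0.42727
At α=0.01: p ≥ α → fail to reject H₀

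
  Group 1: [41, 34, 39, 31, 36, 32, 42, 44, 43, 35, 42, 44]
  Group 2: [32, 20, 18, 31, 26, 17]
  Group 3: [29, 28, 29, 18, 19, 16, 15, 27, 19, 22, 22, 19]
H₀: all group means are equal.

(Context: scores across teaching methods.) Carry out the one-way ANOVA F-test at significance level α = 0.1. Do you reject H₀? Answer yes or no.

reject H₀: yes

Group means [38.58, 24.00, 21.92], grand mean 29.000
SSB = Σnᵢ(x̄ᵢ−x̄)² = 1854.167; SSW = ΣΣ(x−x̄ᵢ)² = 753.833
MSB = 1854.167/2 = 927.0833; MSW = 753.833/27 = 27.9198
F = MSB/MSW = 33.2053
df = (2, 27)
p-value (upper-tail) = 0.00000
At α=0.1: p < α → reject H₀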